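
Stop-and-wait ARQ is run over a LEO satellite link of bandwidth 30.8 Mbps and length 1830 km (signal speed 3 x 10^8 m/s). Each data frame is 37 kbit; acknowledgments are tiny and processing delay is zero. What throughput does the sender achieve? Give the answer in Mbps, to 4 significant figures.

t_tx = L/R = 37000/30800000 = 0.0012013 s.
t_prop = 1830000/300000000 = 0.0061 s; RTT = 0.0122 s.
Cycle = t_tx + RTT = 0.0134013 s.
Throughput = L / cycle = 37000 / 0.0134013 = 2.761 Mbps.

2.761 Mbps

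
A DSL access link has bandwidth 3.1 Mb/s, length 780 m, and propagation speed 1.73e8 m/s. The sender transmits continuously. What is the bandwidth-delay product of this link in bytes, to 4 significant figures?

Propagation delay = 780 / 173000000 = 4.50867e-06 s.
BDP = R × t_prop = 3100000 × 4.50867e-06 = 13.9769 bits.
In bytes: 13.9769/8 = 1.747 bytes.

1.747 bytes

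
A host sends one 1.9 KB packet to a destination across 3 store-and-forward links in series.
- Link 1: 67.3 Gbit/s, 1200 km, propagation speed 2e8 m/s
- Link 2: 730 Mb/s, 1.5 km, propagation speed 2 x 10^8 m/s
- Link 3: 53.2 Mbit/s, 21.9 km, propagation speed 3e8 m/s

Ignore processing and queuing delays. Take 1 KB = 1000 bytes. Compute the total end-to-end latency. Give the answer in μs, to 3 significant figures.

L = 15200 bits.
Transmission delays (L/R per hop): 0.225854, 20.8219, 285.714 μs; sum = 306.762 μs.
Propagation delays (d/s per hop): 6000, 7.5, 73 μs; sum = 6080.5 μs.
End-to-end = 6390 μs.

6390 μs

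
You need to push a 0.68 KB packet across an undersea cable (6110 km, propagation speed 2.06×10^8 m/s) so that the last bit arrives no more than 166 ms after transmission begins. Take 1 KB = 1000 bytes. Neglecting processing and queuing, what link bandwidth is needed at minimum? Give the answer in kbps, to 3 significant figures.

L = 5440 bits.
Propagation delay = 6110000 / 206000000 = 29.6602 ms.
Transmission budget = 166 − 29.6602 = 136.34 ms.
R ≥ L / t_tx = 5440 bits / 0.13634 s = 39.9 kbps.

39.9 kbps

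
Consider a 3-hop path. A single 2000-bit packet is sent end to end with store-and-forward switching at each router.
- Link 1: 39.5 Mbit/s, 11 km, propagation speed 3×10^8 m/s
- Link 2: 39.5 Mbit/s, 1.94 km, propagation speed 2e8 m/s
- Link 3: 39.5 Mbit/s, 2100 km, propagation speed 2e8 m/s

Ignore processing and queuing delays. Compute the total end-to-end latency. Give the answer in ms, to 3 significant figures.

10.7 ms

Transmission delay per hop = L/R = 2000/39500000 = 0.0506329 ms; 3 hops → 0.151899 ms.
Propagation delays (d/s per hop): 0.0366667, 0.0097, 10.5 ms; sum = 10.5464 ms.
End-to-end = 10.7 ms.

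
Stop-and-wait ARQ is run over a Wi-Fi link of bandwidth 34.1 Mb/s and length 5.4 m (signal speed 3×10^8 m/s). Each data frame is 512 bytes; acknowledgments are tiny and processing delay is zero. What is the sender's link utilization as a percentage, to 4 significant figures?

99.97 %

t_tx = L/R = 4096/34100000 = 0.000120117 s.
t_prop = 5.4/300000000 = 1.8e-08 s; RTT = 3.6e-08 s.
Cycle = t_tx + RTT = 0.000120153 s.
Utilization = t_tx / cycle = 0.000120117/0.000120153 = 99.97 %.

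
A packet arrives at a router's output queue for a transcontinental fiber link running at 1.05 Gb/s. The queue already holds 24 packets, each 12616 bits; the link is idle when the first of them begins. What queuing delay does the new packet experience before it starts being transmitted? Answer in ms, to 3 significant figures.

Each queued packet: L/R = 12616/1050000000 = 0.0120152 ms.
24 queued → 0.288366 ms.
Queuing delay = 0.288 ms.

0.288 ms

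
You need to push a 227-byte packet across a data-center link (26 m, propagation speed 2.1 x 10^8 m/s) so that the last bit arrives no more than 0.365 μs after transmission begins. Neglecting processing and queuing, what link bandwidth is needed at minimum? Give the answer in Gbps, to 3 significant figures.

7.53 Gbps

L = 1816 bits.
Propagation delay = 26 / 210000000 = 0.12381 μs.
Transmission budget = 0.365 − 0.12381 = 0.24119 μs.
R ≥ L / t_tx = 1816 bits / 2.4119e-07 s = 7.53 Gbps.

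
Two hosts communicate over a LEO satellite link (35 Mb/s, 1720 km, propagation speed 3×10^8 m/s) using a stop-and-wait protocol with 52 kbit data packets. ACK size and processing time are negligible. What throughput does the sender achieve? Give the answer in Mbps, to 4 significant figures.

t_tx = L/R = 52000/35000000 = 0.00148571 s.
t_prop = 1720000/300000000 = 0.00573333 s; RTT = 0.0114667 s.
Cycle = t_tx + RTT = 0.0129524 s.
Throughput = L / cycle = 52000 / 0.0129524 = 4.015 Mbps.

4.015 Mbps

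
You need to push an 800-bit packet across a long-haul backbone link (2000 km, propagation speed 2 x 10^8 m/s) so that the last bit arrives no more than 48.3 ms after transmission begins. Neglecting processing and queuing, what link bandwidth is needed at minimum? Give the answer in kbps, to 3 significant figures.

Propagation delay = 2000000 / 200000000 = 10 ms.
Transmission budget = 48.3 − 10 = 38.3 ms.
R ≥ L / t_tx = 800 bits / 0.0383 s = 20.9 kbps.

20.9 kbps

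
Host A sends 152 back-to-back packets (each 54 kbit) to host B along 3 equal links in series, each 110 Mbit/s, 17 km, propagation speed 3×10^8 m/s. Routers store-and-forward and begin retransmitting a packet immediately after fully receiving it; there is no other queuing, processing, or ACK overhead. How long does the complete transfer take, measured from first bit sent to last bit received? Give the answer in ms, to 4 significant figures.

Per-hop transmission t_tx = L/R = 54000/110000000 = 0.490909 ms.
Per-hop propagation t_prop = 17000/300000000 = 0.0566667 ms.
Pipeline fill: first packet needs 3·t_tx to clear all hops; remaining 151 packets each add one t_tx.
Total = (3+152-1)·t_tx + 3·t_prop = 154·0.490909 + 3·0.0566667 = 75.77 ms.

75.77 ms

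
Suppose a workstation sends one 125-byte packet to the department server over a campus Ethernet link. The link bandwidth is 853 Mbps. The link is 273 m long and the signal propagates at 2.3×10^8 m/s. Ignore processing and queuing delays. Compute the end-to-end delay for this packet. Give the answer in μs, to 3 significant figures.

2.36 μs

L = 125 × 8 = 1000 bits.
Transmission delay = L/R = 1000 / 853000000 = 1.17233 μs.
Propagation delay = d/s = 273 m / 2.3e+08 m/s = 1.18696 μs.
Total = 2.36 μs.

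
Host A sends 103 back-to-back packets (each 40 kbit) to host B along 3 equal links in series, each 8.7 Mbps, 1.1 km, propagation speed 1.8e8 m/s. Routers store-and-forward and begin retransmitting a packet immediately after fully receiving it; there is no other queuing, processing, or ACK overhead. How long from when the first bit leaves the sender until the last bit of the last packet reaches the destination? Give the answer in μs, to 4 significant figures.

Per-hop transmission t_tx = L/R = 40000/8700000 = 4597.7 μs.
Per-hop propagation t_prop = 1100/180000000 = 6.11111 μs.
Pipeline fill: first packet needs 3·t_tx to clear all hops; remaining 102 packets each add one t_tx.
Total = (3+103-1)·t_tx + 3·t_prop = 105·4597.7 + 3·6.11111 = 482800 μs.

482800 μs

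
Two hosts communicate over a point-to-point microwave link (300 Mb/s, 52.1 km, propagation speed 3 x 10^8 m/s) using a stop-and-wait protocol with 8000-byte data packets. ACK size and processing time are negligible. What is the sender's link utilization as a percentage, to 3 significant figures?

38.0 %

t_tx = L/R = 64000/300000000 = 0.000213333 s.
t_prop = 52100/300000000 = 0.000173667 s; RTT = 0.000347333 s.
Cycle = t_tx + RTT = 0.000560667 s.
Utilization = t_tx / cycle = 0.000213333/0.000560667 = 38.0 %.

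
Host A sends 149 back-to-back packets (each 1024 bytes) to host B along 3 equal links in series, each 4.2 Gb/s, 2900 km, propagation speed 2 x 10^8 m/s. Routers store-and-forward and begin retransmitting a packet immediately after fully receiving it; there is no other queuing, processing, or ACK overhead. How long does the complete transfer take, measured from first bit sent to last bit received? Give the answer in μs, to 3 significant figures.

Per-hop transmission t_tx = L/R = 8192/4200000000 = 1.95048 μs.
Per-hop propagation t_prop = 2900000/200000000 = 14500 μs.
Pipeline fill: first packet needs 3·t_tx to clear all hops; remaining 148 packets each add one t_tx.
Total = (3+149-1)·t_tx + 3·t_prop = 151·1.95048 + 3·14500 = 43800 μs.

43800 μs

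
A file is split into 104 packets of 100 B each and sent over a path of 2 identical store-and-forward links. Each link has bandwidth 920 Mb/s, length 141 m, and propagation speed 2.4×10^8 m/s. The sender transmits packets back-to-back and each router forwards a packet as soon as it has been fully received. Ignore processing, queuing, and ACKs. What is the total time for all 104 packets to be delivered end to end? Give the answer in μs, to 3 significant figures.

92.5 μs

Per-hop transmission t_tx = L/R = 800/920000000 = 0.869565 μs.
Per-hop propagation t_prop = 141/240000000 = 0.5875 μs.
Pipeline fill: first packet needs 2·t_tx to clear all hops; remaining 103 packets each add one t_tx.
Total = (2+104-1)·t_tx + 2·t_prop = 105·0.869565 + 2·0.5875 = 92.5 μs.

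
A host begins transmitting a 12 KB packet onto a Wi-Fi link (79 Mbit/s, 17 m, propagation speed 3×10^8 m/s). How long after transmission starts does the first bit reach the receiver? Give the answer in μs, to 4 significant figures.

First bit experiences only propagation delay: d/s = 17/300000000 = 0.05667 μs.

0.05667 μs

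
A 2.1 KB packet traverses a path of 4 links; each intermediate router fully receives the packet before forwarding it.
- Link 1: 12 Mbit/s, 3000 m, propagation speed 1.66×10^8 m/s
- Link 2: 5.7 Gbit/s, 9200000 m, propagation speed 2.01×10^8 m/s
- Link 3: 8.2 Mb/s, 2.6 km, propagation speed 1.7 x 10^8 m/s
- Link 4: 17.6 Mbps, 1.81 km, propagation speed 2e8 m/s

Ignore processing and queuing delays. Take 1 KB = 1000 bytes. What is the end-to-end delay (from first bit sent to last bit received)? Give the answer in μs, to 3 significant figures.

50200 μs

L = 16800 bits.
Transmission delays (L/R per hop): 1400, 2.94737, 2048.78, 954.545 μs; sum = 4406.27 μs.
Propagation delays (d/s per hop): 18.0723, 45771.1, 15.2941, 9.05 μs; sum = 45813.6 μs.
End-to-end = 50200 μs.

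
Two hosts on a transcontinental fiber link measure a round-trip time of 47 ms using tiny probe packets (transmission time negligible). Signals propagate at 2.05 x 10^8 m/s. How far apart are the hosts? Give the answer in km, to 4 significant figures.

4818 km

One-way propagation = RTT/2 = 23.5 ms.
d = s × t = 2.05e+08 × 0.0235 = 4818 km.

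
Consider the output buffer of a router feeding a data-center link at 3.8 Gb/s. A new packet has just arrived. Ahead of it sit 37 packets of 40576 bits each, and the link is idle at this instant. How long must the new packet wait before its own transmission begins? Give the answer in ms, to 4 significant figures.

0.3951 ms

Each queued packet: L/R = 40576/3800000000 = 0.0106779 ms.
37 queued → 0.395082 ms.
Queuing delay = 0.3951 ms.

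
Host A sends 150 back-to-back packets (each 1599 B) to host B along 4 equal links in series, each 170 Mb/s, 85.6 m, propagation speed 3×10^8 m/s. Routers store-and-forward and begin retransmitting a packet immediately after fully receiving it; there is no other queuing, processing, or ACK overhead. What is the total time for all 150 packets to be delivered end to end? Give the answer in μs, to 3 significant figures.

Per-hop transmission t_tx = L/R = 12792/170000000 = 75.2471 μs.
Per-hop propagation t_prop = 85.6/300000000 = 0.285333 μs.
Pipeline fill: first packet needs 4·t_tx to clear all hops; remaining 149 packets each add one t_tx.
Total = (4+150-1)·t_tx + 4·t_prop = 153·75.2471 + 4·0.285333 = 11500 μs.

11500 μs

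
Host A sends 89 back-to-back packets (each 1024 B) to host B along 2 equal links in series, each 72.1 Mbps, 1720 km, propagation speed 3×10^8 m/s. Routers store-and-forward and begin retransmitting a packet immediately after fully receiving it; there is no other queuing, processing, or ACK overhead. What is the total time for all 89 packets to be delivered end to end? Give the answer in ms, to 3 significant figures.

Per-hop transmission t_tx = L/R = 8192/72100000 = 0.11362 ms.
Per-hop propagation t_prop = 1720000/300000000 = 5.73333 ms.
Pipeline fill: first packet needs 2·t_tx to clear all hops; remaining 88 packets each add one t_tx.
Total = (2+89-1)·t_tx + 2·t_prop = 90·0.11362 + 2·5.73333 = 21.7 ms.

21.7 ms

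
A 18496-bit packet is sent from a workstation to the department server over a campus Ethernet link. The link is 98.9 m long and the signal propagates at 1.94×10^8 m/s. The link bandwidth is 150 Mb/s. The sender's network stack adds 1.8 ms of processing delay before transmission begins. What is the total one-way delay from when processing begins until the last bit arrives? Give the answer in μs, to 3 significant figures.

1920 μs

Transmission delay = L/R = 18496 / 150000000 = 123.307 μs.
Propagation delay = d/s = 98.9 m / 194000000 m/s = 0.509794 μs.
Plus processing delay 1.8 ms = 1800 μs.
Total = 1920 μs.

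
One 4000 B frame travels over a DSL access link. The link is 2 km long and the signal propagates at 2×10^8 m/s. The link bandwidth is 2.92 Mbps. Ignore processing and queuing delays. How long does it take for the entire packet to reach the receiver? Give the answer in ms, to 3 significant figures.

11.0 ms

L = 4000 × 8 = 32000 bits.
Transmission delay = L/R = 32000 / 2920000 = 10.9589 ms.
Propagation delay = d/s = 2000 m / 200000000 m/s = 0.01 ms.
Total = 11.0 ms.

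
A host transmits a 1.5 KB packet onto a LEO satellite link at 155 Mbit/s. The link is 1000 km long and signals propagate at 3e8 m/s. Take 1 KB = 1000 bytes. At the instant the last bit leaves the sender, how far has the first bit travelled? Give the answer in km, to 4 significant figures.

23.23 km

t_tx = L/R = 12000/155000000 = 7.74194e-05 s.
Distance = s × t_tx = 300000000 × 7.74194e-05 = 23.23 km.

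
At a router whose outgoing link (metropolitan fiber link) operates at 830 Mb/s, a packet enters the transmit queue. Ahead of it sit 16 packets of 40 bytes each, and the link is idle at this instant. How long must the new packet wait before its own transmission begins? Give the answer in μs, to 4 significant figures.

6.169 μs

Each queued packet: L/R = 320/830000000 = 0.385542 μs.
16 queued → 6.16867 μs.
Queuing delay = 6.169 μs.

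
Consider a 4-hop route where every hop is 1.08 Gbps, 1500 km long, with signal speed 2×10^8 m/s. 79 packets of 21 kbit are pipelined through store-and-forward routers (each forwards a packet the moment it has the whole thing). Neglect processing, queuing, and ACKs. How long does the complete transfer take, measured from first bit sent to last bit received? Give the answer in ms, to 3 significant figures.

31.6 ms

Per-hop transmission t_tx = L/R = 21000/1080000000 = 0.0194444 ms.
Per-hop propagation t_prop = 1500000/200000000 = 7.5 ms.
Pipeline fill: first packet needs 4·t_tx to clear all hops; remaining 78 packets each add one t_tx.
Total = (4+79-1)·t_tx + 4·t_prop = 82·0.0194444 + 4·7.5 = 31.6 ms.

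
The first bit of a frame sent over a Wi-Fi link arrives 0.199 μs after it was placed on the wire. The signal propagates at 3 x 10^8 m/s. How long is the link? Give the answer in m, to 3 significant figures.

d = s × t_prop = 300000000 × 1.99e-07 = 59.7 m.

59.7 m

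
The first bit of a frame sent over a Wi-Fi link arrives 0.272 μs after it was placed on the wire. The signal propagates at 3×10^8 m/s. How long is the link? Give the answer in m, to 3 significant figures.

d = s × t_prop = 300000000 × 2.72e-07 = 81.6 m.

81.6 m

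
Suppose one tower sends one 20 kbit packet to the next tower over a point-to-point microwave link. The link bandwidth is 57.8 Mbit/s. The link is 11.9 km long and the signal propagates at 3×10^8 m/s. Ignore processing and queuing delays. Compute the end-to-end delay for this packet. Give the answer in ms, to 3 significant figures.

L = 20000 bits.
Transmission delay = L/R = 20000 / 57800000 = 0.346021 ms.
Propagation delay = d/s = 11900 m / 300000000 m/s = 0.0396667 ms.
Total = 0.386 ms.

0.386 ms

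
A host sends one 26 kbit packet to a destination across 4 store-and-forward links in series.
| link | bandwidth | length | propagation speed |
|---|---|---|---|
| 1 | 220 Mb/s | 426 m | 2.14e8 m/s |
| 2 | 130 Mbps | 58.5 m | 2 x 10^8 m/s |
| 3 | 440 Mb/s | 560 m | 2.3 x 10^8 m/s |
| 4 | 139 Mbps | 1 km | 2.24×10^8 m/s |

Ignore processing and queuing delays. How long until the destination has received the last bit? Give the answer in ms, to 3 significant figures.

L = 26000 bits.
Transmission delays (L/R per hop): 0.118182, 0.2, 0.0590909, 0.18705 ms; sum = 0.564323 ms.
Propagation delays (d/s per hop): 0.00199065, 0.0002925, 0.00243478, 0.00446429 ms; sum = 0.00918222 ms.
End-to-end = 0.574 ms.

0.574 ms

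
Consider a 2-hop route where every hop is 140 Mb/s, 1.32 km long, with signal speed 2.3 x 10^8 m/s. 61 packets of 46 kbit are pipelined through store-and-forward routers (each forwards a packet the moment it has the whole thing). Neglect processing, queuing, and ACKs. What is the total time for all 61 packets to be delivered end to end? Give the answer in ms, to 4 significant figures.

20.38 ms

Per-hop transmission t_tx = L/R = 46000/140000000 = 0.328571 ms.
Per-hop propagation t_prop = 1320/2.3e+08 = 0.00573913 ms.
Pipeline fill: first packet needs 2·t_tx to clear all hops; remaining 60 packets each add one t_tx.
Total = (2+61-1)·t_tx + 2·t_prop = 62·0.328571 + 2·0.00573913 = 20.38 ms.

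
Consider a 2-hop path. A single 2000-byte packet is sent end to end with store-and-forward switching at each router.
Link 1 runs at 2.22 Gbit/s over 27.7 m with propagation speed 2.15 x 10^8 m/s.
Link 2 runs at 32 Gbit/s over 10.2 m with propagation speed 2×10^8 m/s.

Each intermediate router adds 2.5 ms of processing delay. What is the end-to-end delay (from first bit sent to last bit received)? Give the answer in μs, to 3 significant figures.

L = 2000 × 8 = 16000 bits.
Transmission delays (L/R per hop): 7.20721, 0.5 μs; sum = 7.70721 μs.
Propagation delays (d/s per hop): 0.128837, 0.051 μs; sum = 0.179837 μs.
Processing at 1 router(s): 1 × 2.5 ms = 2500 μs.
End-to-end = 2510 μs.

2510 μs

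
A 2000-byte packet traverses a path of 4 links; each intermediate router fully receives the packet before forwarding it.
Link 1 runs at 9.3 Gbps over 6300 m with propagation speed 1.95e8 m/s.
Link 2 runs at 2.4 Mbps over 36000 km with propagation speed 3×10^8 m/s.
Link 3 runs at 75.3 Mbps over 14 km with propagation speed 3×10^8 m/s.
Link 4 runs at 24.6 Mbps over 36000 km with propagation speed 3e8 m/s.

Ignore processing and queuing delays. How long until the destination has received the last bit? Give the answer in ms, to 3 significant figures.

L = 2000 × 8 = 16000 bits.
Transmission delays (L/R per hop): 0.00172043, 6.66667, 0.212483, 0.650407 ms; sum = 7.53128 ms.
Propagation delays (d/s per hop): 0.0323077, 120, 0.0466667, 120 ms; sum = 240.079 ms.
End-to-end = 248 ms.

248 ms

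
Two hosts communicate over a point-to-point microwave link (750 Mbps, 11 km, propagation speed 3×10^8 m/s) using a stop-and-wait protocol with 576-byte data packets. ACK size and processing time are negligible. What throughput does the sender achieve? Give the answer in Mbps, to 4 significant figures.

57.98 Mbps

t_tx = L/R = 4608/750000000 = 6.144e-06 s.
t_prop = 11000/300000000 = 3.66667e-05 s; RTT = 7.33333e-05 s.
Cycle = t_tx + RTT = 7.94773e-05 s.
Throughput = L / cycle = 4608 / 7.94773e-05 = 57.98 Mbps.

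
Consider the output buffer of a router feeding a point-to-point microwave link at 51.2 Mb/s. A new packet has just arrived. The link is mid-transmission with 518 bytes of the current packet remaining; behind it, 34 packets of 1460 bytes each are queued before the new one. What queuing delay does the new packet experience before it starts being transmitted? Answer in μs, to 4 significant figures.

Each queued packet: L/R = 11680/51200000 = 228.125 μs.
34 queued → 7756.25 μs.
Plus remaining 4144 bits of current packet: 80.9375 μs.
Queuing delay = 7837 μs.

7837 μs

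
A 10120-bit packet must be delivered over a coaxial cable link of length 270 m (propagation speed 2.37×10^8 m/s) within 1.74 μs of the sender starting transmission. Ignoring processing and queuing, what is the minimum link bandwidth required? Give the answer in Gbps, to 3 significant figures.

16.8 Gbps

Propagation delay = 270 / 237000000 = 1.13924 μs.
Transmission budget = 1.74 − 1.13924 = 0.600759 μs.
R ≥ L / t_tx = 10120 bits / 6.00759e-07 s = 16.8 Gbps.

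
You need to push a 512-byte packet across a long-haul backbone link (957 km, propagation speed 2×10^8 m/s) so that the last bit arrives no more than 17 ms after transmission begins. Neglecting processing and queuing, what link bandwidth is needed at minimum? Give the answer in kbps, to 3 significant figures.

L = 4096 bits.
Propagation delay = 957000 / 200000000 = 4.785 ms.
Transmission budget = 17 − 4.785 = 12.215 ms.
R ≥ L / t_tx = 4096 bits / 0.012215 s = 335 kbps.

335 kbps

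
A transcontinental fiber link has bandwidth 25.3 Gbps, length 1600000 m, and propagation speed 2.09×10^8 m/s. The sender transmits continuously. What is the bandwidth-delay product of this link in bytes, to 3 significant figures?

Propagation delay = 1600000 / 209000000 = 0.0076555 s.
BDP = R × t_prop = 25300000000 × 0.0076555 = 193684000 bits.
In bytes: 193684000/8 = 24200000 bytes.

24200000 bytes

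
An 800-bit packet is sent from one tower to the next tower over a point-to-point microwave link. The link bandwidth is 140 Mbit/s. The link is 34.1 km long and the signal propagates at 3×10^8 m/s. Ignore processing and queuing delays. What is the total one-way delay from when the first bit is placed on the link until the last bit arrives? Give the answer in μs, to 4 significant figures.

119.4 μs

Transmission delay = L/R = 800 / 140000000 = 5.71429 μs.
Propagation delay = d/s = 34100 m / 300000000 m/s = 113.667 μs.
Total = 119.4 μs.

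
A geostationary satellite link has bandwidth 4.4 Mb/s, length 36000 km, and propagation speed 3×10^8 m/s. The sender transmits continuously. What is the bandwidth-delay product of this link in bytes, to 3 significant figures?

66000 bytes

Propagation delay = 36000000 / 300000000 = 0.12 s.
BDP = R × t_prop = 4400000 × 0.12 = 528000 bits.
In bytes: 528000/8 = 66000 bytes.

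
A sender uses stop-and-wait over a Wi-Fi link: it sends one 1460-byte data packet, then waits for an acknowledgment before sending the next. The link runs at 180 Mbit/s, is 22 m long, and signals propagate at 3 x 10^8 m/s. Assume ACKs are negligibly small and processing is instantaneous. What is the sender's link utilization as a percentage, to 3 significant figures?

99.8 %

t_tx = L/R = 11680/180000000 = 6.48889e-05 s.
t_prop = 22/300000000 = 7.33333e-08 s; RTT = 1.46667e-07 s.
Cycle = t_tx + RTT = 6.50356e-05 s.
Utilization = t_tx / cycle = 6.48889e-05/6.50356e-05 = 99.8 %.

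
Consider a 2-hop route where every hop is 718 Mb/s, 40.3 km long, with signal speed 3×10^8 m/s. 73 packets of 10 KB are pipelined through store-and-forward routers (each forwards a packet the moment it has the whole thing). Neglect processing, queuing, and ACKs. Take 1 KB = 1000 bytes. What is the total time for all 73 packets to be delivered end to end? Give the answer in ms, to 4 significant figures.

8.514 ms

Per-hop transmission t_tx = L/R = 80000/718000000 = 0.111421 ms.
Per-hop propagation t_prop = 40300/300000000 = 0.134333 ms.
Pipeline fill: first packet needs 2·t_tx to clear all hops; remaining 72 packets each add one t_tx.
Total = (2+73-1)·t_tx + 2·t_prop = 74·0.111421 + 2·0.134333 = 8.514 ms.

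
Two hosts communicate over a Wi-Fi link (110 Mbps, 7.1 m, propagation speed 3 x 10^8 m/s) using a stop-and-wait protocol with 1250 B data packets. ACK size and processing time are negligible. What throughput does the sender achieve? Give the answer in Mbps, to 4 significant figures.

t_tx = L/R = 10000/110000000 = 9.09091e-05 s.
t_prop = 7.1/300000000 = 2.36667e-08 s; RTT = 4.73333e-08 s.
Cycle = t_tx + RTT = 9.09564e-05 s.
Throughput = L / cycle = 10000 / 9.09564e-05 = 109.9 Mbps.

109.9 Mbps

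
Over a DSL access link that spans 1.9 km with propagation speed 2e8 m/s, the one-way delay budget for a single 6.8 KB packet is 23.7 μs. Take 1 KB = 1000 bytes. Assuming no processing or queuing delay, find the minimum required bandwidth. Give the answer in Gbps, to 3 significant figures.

L = 54400 bits.
Propagation delay = 1900 / 200000000 = 9.5 μs.
Transmission budget = 23.7 − 9.5 = 14.2 μs.
R ≥ L / t_tx = 54400 bits / 1.42e-05 s = 3.83 Gbps.

3.83 Gbps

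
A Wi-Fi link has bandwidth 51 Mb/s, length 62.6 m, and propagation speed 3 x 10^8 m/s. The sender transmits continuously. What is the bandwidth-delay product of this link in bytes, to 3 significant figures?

1.33 bytes

Propagation delay = 62.6 / 300000000 = 2.08667e-07 s.
BDP = R × t_prop = 51000000 × 2.08667e-07 = 10.642 bits.
In bytes: 10.642/8 = 1.33 bytes.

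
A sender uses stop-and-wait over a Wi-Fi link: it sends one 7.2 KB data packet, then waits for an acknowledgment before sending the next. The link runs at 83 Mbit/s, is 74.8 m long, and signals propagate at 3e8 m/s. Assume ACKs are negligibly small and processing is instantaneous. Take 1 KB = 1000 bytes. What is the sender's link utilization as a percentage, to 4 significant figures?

t_tx = L/R = 57600/83000000 = 0.000693976 s.
t_prop = 74.8/300000000 = 2.49333e-07 s; RTT = 4.98667e-07 s.
Cycle = t_tx + RTT = 0.000694475 s.
Utilization = t_tx / cycle = 0.000693976/0.000694475 = 99.93 %.

99.93 %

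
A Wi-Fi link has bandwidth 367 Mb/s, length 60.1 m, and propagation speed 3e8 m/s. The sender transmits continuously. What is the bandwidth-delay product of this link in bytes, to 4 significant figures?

Propagation delay = 60.1 / 300000000 = 2.00333e-07 s.
BDP = R × t_prop = 367000000 × 2.00333e-07 = 73.5223 bits.
In bytes: 73.5223/8 = 9.190 bytes.

9.190 bytes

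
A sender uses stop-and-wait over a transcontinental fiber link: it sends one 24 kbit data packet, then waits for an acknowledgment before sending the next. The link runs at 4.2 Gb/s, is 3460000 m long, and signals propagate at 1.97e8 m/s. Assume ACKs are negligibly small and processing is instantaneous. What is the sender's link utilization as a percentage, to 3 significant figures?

t_tx = L/R = 24000/4200000000 = 5.71429e-06 s.
t_prop = 3460000/197000000 = 0.0175635 s; RTT = 0.0351269 s.
Cycle = t_tx + RTT = 0.0351326 s.
Utilization = t_tx / cycle = 5.71429e-06/0.0351326 = 0.0163 %.

0.0163 %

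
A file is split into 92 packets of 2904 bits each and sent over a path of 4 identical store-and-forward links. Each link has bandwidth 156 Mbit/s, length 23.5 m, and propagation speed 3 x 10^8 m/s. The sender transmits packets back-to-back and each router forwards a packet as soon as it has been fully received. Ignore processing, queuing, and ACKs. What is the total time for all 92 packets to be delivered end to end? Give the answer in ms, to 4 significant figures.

Per-hop transmission t_tx = L/R = 2904/156000000 = 0.0186154 ms.
Per-hop propagation t_prop = 23.5/300000000 = 7.83333e-05 ms.
Pipeline fill: first packet needs 4·t_tx to clear all hops; remaining 91 packets each add one t_tx.
Total = (4+92-1)·t_tx + 4·t_prop = 95·0.0186154 + 4·7.83333e-05 = 1.769 ms.

1.769 ms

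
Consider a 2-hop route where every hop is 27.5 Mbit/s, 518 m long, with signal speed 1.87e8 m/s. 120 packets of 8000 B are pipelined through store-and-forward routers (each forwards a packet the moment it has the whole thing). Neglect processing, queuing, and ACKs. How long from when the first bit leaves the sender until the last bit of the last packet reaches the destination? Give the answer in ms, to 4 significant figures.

Per-hop transmission t_tx = L/R = 64000/27500000 = 2.32727 ms.
Per-hop propagation t_prop = 518/187000000 = 0.00277005 ms.
Pipeline fill: first packet needs 2·t_tx to clear all hops; remaining 119 packets each add one t_tx.
Total = (2+120-1)·t_tx + 2·t_prop = 121·2.32727 + 2·0.00277005 = 281.6 ms.

281.6 ms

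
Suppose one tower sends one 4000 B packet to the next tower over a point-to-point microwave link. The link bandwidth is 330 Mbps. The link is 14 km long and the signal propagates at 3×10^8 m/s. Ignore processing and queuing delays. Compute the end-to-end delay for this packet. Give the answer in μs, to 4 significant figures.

L = 4000 × 8 = 32000 bits.
Transmission delay = L/R = 32000 / 330000000 = 96.9697 μs.
Propagation delay = d/s = 14000 m / 300000000 m/s = 46.6667 μs.
Total = 143.6 μs.

143.6 μs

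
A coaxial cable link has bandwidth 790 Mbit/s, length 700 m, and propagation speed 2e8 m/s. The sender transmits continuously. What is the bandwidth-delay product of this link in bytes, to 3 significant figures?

Propagation delay = 700 / 200000000 = 3.5e-06 s.
BDP = R × t_prop = 790000000 × 3.5e-06 = 2765 bits.
In bytes: 2765/8 = 346 bytes.

346 bytes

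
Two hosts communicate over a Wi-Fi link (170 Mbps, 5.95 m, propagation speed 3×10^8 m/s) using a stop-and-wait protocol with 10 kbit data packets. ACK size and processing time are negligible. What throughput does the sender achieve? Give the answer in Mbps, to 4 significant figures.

t_tx = L/R = 10000/170000000 = 5.88235e-05 s.
t_prop = 5.95/300000000 = 1.98333e-08 s; RTT = 3.96667e-08 s.
Cycle = t_tx + RTT = 5.88632e-05 s.
Throughput = L / cycle = 10000 / 5.88632e-05 = 169.9 Mbps.

169.9 Mbps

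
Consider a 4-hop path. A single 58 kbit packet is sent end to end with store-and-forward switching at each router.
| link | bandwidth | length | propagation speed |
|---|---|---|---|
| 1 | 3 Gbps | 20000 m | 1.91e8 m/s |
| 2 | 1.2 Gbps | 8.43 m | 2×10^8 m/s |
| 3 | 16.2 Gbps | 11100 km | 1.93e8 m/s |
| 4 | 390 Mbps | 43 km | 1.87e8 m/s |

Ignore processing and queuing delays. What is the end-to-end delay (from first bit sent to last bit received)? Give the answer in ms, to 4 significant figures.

58.07 ms

L = 58000 bits.
Transmission delays (L/R per hop): 0.0193333, 0.0483333, 0.00358025, 0.148718 ms; sum = 0.219965 ms.
Propagation delays (d/s per hop): 0.104712, 4.215e-05, 57.513, 0.229947 ms; sum = 57.8477 ms.
End-to-end = 58.07 ms.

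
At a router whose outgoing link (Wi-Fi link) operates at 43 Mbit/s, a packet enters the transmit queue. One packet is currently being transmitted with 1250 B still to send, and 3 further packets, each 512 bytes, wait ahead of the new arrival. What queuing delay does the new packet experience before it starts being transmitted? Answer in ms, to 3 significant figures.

Each queued packet: L/R = 4096/43000000 = 0.0952558 ms.
3 queued → 0.285767 ms.
Plus remaining 10000 bits of current packet: 0.232558 ms.
Queuing delay = 0.518 ms.

0.518 ms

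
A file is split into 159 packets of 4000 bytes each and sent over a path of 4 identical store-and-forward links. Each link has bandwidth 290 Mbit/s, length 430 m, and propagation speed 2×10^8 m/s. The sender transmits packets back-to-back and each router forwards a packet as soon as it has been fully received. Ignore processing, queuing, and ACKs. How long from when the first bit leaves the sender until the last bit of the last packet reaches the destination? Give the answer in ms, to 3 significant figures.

Per-hop transmission t_tx = L/R = 32000/290000000 = 0.110345 ms.
Per-hop propagation t_prop = 430/200000000 = 0.00215 ms.
Pipeline fill: first packet needs 4·t_tx to clear all hops; remaining 158 packets each add one t_tx.
Total = (4+159-1)·t_tx + 4·t_prop = 162·0.110345 + 4·0.00215 = 17.9 ms.

17.9 ms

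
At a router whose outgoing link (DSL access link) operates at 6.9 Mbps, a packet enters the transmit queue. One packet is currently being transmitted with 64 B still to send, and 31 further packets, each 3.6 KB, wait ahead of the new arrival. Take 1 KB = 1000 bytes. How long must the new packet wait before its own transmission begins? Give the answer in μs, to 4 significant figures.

129500 μs

Each queued packet: L/R = 28800/6900000 = 4173.91 μs.
31 queued → 129391 μs.
Plus remaining 512 bits of current packet: 74.2029 μs.
Queuing delay = 129500 μs.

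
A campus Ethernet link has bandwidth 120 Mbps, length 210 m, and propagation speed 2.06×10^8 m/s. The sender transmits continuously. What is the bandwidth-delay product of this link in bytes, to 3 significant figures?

15.3 bytes

Propagation delay = 210 / 206000000 = 1.01942e-06 s.
BDP = R × t_prop = 120000000 × 1.01942e-06 = 122.33 bits.
In bytes: 122.33/8 = 15.3 bytes.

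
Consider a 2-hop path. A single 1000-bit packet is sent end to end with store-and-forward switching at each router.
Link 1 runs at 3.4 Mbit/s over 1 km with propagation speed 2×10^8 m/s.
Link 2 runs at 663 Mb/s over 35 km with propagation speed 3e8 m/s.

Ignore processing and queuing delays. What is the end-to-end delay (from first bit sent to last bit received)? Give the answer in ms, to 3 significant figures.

Transmission delays (L/R per hop): 0.294118, 0.0015083 ms; sum = 0.295626 ms.
Propagation delays (d/s per hop): 0.005, 0.116667 ms; sum = 0.121667 ms.
End-to-end = 0.417 ms.

0.417 ms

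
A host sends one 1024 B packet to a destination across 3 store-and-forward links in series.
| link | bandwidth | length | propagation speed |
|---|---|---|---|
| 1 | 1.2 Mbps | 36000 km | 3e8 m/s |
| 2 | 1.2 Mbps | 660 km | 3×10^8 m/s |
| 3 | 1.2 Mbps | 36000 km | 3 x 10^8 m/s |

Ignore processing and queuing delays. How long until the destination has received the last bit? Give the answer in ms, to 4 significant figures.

L = 1024 × 8 = 8192 bits.
Transmission delay per hop = L/R = 8192/1200000 = 6.82667 ms; 3 hops → 20.48 ms.
Propagation delays (d/s per hop): 120, 2.2, 120 ms; sum = 242.2 ms.
End-to-end = 262.7 ms.

262.7 ms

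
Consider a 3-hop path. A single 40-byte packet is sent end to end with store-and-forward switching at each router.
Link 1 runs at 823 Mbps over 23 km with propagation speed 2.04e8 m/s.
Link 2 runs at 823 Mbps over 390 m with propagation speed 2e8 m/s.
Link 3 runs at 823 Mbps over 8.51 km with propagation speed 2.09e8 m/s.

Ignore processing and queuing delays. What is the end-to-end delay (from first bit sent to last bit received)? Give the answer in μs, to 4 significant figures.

156.6 μs

L = 40 × 8 = 320 bits.
Transmission delay per hop = L/R = 320/823000000 = 0.388821 μs; 3 hops → 1.16646 μs.
Propagation delays (d/s per hop): 112.745, 1.95, 40.7177 μs; sum = 155.413 μs.
End-to-end = 156.6 μs.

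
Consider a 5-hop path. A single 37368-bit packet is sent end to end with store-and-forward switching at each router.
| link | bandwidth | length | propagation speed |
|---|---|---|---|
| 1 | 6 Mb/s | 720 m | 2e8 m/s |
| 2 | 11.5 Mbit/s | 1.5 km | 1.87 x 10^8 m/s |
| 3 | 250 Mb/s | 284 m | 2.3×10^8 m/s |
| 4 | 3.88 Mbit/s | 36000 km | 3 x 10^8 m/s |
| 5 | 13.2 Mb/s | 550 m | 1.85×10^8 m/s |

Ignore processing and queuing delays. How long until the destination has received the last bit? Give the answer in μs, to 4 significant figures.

Transmission delays (L/R per hop): 6228, 3249.39, 149.472, 9630.93, 2830.91 μs; sum = 22088.7 μs.
Propagation delays (d/s per hop): 3.6, 8.02139, 1.23478, 120000, 2.97297 μs; sum = 120016 μs.
End-to-end = 142100 μs.

142100 μs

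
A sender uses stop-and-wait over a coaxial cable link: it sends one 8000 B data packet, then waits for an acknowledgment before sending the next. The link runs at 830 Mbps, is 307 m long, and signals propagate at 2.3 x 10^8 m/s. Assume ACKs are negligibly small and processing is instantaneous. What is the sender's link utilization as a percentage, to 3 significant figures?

96.7 %

t_tx = L/R = 64000/830000000 = 7.71084e-05 s.
t_prop = 307/2.3e+08 = 1.33478e-06 s; RTT = 2.66957e-06 s.
Cycle = t_tx + RTT = 7.9778e-05 s.
Utilization = t_tx / cycle = 7.71084e-05/7.9778e-05 = 96.7 %.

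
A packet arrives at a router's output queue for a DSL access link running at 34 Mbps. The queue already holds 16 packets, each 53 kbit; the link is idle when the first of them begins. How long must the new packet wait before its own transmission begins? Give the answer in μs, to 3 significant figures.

24900 μs

Each queued packet: L/R = 53000/34000000 = 1558.82 μs.
16 queued → 24941.2 μs.
Queuing delay = 24900 μs.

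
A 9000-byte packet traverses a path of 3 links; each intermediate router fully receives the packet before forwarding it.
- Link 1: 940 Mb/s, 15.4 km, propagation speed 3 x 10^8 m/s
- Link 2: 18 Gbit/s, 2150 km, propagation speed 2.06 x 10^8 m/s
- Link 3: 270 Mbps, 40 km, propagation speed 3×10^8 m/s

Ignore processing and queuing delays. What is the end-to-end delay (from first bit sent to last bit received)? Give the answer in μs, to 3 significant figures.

L = 9000 × 8 = 72000 bits.
Transmission delays (L/R per hop): 76.5957, 4, 266.667 μs; sum = 347.262 μs.
Propagation delays (d/s per hop): 51.3333, 10436.9, 133.333 μs; sum = 10621.6 μs.
End-to-end = 11000 μs.

11000 μs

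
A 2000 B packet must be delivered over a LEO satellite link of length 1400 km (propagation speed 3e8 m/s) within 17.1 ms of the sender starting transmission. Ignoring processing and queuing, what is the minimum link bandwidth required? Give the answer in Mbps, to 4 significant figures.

L = 16000 bits.
Propagation delay = 1400000 / 300000000 = 4.66667 ms.
Transmission budget = 17.1 − 4.66667 = 12.4333 ms.
R ≥ L / t_tx = 16000 bits / 0.0124333 s = 1.287 Mbps.

1.287 Mbps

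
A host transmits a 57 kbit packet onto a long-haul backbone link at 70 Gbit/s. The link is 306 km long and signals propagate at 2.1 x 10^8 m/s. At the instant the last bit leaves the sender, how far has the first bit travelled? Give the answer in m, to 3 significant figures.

t_tx = L/R = 57000/70000000000 = 8.14286e-07 s.
Distance = s × t_tx = 210000000 × 8.14286e-07 = 171 m.

171 m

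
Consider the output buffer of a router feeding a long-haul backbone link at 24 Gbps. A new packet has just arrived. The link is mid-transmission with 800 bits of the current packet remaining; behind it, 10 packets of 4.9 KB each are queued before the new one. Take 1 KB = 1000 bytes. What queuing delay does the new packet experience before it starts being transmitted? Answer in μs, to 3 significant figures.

Each queued packet: L/R = 39200/24000000000 = 1.63333 μs.
10 queued → 16.3333 μs.
Plus remaining 800 bits of current packet: 0.0333333 μs.
Queuing delay = 16.4 μs.

16.4 μs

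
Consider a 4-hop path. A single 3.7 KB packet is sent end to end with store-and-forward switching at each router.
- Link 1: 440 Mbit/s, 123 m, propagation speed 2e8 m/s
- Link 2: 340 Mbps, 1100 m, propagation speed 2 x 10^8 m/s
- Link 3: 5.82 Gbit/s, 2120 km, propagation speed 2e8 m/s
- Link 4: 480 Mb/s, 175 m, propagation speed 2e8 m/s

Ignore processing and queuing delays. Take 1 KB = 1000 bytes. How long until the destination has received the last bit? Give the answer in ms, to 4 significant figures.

L = 29600 bits.
Transmission delays (L/R per hop): 0.0672727, 0.0870588, 0.00508591, 0.0616667 ms; sum = 0.221084 ms.
Propagation delays (d/s per hop): 0.000615, 0.0055, 10.6, 0.000875 ms; sum = 10.607 ms.
End-to-end = 10.83 ms.

10.83 ms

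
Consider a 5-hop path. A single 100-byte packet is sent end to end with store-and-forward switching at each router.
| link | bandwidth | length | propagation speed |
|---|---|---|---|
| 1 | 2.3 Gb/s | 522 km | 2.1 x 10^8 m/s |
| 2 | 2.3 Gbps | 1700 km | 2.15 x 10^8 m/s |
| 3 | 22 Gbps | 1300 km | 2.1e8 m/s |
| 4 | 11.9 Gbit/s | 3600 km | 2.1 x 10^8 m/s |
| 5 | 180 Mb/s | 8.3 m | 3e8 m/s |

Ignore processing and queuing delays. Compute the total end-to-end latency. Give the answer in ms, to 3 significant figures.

L = 100 × 8 = 800 bits.
Transmission delays (L/R per hop): 0.000347826, 0.000347826, 3.63636e-05, 6.72269e-05, 0.00444444 ms; sum = 0.00524369 ms.
Propagation delays (d/s per hop): 2.48571, 7.90698, 6.19048, 17.1429, 2.76667e-05 ms; sum = 33.7261 ms.
End-to-end = 33.7 ms.

33.7 ms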